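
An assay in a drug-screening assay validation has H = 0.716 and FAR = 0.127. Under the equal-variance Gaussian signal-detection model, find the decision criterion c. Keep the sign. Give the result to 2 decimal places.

z(H) = 0.5710
z(FA) = -1.1407
c = −½·[z(H) + z(FA)] = −0.5 × (0.5710 + (-1.1407)) = 0.28485

c = 0.28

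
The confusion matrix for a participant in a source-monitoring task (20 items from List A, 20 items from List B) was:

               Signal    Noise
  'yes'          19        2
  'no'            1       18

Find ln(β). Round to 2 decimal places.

H = 19/20 = 0.9500
FA = 2/20 = 0.1000
z(H) = 1.645
z(FA) = -1.282
ln β = −½·[z(H)² − z(FA)²] = −0.5 × (2.706 − 1.644) = -0.531

ln β = -0.53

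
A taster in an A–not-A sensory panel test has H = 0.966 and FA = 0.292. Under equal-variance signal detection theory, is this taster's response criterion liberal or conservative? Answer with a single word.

liberal

z(H) = 1.825, z(FA) = -0.548
c = −½·(z(H) + z(FA)) = -0.6385
c < 0 → liberal criterion (biased toward responding “yes”).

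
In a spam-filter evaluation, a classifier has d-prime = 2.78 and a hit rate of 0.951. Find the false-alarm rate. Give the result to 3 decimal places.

z(hit rate) = z(0.951) = 1.6546
z(FA) = z(H) − d' = 1.6546 − 2.78 = -1.1254
false-alarm rate = Φ(-1.1254) = 0.1302

false-alarm rate = 0.130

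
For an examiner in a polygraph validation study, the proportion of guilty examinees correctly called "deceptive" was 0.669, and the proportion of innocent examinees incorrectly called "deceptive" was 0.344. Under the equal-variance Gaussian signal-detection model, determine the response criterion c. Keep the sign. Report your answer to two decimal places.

c = -0.02

z(0.669) = 0.437, z(0.344) = -0.402
c = −½·[z(H) + z(FA)] = −0.5 × (0.437 + (-0.402)) = -0.0175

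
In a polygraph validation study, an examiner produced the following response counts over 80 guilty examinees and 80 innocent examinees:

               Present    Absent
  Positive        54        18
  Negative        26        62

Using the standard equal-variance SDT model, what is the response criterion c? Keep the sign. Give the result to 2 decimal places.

c = 0.15

H = 54/80 = 0.6750
FA = 18/80 = 0.2250
Φ⁻¹(H) = Φ⁻¹(0.6750) = 0.4538
Φ⁻¹(FA) = Φ⁻¹(0.2250) = -0.7554
c = −½·[z(H) + z(FA)] = −0.5 × (0.4538 + (-0.7554)) = 0.1508
c > 0: the examiner has a conservative response bias.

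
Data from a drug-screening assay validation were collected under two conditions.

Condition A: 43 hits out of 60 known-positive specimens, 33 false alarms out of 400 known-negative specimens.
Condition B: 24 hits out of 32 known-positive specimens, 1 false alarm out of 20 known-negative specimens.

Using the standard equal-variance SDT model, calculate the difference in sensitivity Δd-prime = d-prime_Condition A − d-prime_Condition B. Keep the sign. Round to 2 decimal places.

Condition A: z(0.7167) = 0.573, z(0.0825) = -1.388, d' = 1.961
Condition B: z(0.7500) = 0.674, z(0.0500) = -1.645, d' = 2.319
Δd' = d'_Condition A − d'_Condition B = 1.961 − 2.319 = -0.358
Condition B has the higher sensitivity.

Δd-prime = -0.36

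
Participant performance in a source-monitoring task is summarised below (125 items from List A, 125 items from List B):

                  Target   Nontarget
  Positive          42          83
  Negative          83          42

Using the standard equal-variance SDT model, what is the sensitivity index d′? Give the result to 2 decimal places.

H = 42/125 = 0.3360
FA = 83/125 = 0.6640
z(H) = z(0.3360) = -0.4234
z(FA) = z(0.6640) = 0.4234
d' = z(H) − z(FA) = -0.4234 − 0.4234 = -0.8468

d′ = -0.85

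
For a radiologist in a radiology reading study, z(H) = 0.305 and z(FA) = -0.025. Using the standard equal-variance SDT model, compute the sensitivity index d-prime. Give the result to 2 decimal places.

d' = z(H) − z(FA) = 0.305 − (-0.025) = 0.330

d-prime = 0.33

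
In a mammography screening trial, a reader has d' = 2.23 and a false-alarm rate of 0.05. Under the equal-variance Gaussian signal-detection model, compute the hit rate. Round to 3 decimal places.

z(false-alarm rate) = z(0.05) = -1.6449
z(H) = z(FA) + d' = -1.6449 + 2.23 = 0.5851
hit rate = Φ(0.5851) = 0.7208

hit rate = 0.721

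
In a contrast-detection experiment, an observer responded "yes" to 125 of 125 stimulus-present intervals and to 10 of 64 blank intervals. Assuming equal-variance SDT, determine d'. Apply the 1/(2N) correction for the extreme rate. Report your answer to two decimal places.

d' = 3.66

The hit rate is 125/125 = 1, so apply the 1/(2N) correction: H → 1 − 1/(2·125) = 0.99600.
z(H) = z(0.99600) = 2.652
z(FA) = z(0.15625) = -1.010
d' = 2.652 − (-1.010) = 3.662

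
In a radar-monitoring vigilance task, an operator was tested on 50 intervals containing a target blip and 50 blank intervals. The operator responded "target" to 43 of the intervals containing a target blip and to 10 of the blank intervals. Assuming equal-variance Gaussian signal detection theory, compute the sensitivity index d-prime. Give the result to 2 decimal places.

d-prime = 1.92

H = 43/50 = 0.8600
FA = 10/50 = 0.2000
Φ⁻¹(H) = 1.080
Φ⁻¹(FA) = -0.842
d' = z(H) − z(FA) = 1.080 − (-0.842) = 1.922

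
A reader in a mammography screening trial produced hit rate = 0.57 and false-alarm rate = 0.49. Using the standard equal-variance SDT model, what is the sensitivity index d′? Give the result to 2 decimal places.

z(H) = 0.176
z(FA) = -0.025
d' = z(H) − z(FA) = 0.176 − (-0.025) = 0.201

d′ = 0.20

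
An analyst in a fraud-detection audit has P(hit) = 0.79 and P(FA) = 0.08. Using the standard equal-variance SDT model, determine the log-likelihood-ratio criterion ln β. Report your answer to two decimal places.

ln β = 0.66

z(H) = 0.806
z(FA) = -1.405
ln β = −½·[z(H)² − z(FA)²] = −0.5 × (0.650 − 1.974) = 0.662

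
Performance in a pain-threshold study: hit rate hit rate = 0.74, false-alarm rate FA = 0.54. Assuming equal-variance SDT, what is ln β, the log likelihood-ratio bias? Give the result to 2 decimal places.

z(H) = z(0.74) = 0.643
z(FA) = z(0.54) = 0.100
ln β = −½·[z(H)² − z(FA)²] = −0.5 × (0.413 − 0.010) = -0.2015

ln β = -0.20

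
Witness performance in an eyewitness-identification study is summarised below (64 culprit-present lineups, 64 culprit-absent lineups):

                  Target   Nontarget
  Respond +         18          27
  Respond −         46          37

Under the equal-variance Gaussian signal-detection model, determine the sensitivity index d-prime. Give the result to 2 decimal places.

d-prime = -0.38

H = 18/64 = 0.2812
FA = 27/64 = 0.4219
z(H) = z(0.2812) = -0.5793
z(FA) = z(0.4219) = -0.1970
d' = z(H) − z(FA) = -0.5793 − (-0.1970) = -0.3823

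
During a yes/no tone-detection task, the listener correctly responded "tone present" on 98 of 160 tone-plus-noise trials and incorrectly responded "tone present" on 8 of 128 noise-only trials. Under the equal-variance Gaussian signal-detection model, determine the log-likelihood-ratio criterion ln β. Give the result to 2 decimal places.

H = 98/160 = 0.6125
FA = 8/128 = 0.0625
Φ⁻¹(H) = Φ⁻¹(0.6125) = 0.286
Φ⁻¹(FA) = Φ⁻¹(0.0625) = -1.534
ln β = −½·[z(H)² − z(FA)²] = −0.5 × (0.082 − 2.353) = 1.1355

ln β = 1.14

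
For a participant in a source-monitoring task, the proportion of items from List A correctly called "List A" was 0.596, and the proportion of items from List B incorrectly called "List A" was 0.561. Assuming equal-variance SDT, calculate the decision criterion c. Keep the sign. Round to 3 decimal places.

z(H) = z(0.596) = 0.2430
z(FA) = z(0.561) = 0.1535
c = −½·[z(H) + z(FA)] = −0.5 × (0.2430 + 0.1535) = -0.19825

c = -0.198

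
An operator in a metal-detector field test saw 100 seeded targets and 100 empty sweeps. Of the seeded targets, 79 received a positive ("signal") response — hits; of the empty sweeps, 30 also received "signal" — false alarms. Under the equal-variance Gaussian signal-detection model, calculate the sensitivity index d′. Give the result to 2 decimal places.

d′ = 1.33

H = 79/100 = 0.7900
FA = 30/100 = 0.3000
Φ⁻¹(H) = Φ⁻¹(0.7900) = 0.806
Φ⁻¹(FA) = Φ⁻¹(0.3000) = -0.524
d' = z(H) − z(FA) = 0.806 − (-0.524) = 1.330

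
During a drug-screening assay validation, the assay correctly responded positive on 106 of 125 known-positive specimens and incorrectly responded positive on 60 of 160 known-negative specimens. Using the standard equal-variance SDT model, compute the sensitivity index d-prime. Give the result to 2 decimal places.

d-prime = 1.35

H = 106/125 = 0.8480
FA = 60/160 = 0.3750
Φ⁻¹(0.8480) = 1.028, Φ⁻¹(0.3750) = -0.319
d' = z(H) − z(FA) = 1.028 − (-0.319) = 1.347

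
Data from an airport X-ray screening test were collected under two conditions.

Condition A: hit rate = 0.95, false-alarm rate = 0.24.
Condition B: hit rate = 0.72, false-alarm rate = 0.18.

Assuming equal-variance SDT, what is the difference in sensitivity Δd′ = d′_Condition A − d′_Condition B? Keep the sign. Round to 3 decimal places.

Δd′ = 0.853

Condition A: z(0.95) = 1.6449, z(0.24) = -0.7063, d' = 2.3512
Condition B: z(0.72) = 0.5828, z(0.18) = -0.9154, d' = 1.4982
Δd' = d'_Condition A − d'_Condition B = 2.3512 − 1.4982 = 0.8530
Condition A has the higher sensitivity.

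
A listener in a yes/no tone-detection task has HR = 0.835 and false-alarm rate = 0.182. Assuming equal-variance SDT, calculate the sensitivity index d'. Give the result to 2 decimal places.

d' = 1.88

z(0.835) = 0.974, z(0.182) = -0.908
d' = z(H) − z(FA) = 0.974 − (-0.908) = 1.882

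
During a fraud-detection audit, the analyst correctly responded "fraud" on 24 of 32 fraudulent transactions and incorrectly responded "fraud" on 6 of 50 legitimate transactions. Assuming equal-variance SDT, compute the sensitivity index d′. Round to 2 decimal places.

H = 24/32 = 0.7500
FA = 6/50 = 0.1200
z(H) = z(0.7500) = 0.6745
z(FA) = z(0.1200) = -1.1750
d' = z(H) − z(FA) = 0.6745 − (-1.1750) = 1.8495

d′ = 1.85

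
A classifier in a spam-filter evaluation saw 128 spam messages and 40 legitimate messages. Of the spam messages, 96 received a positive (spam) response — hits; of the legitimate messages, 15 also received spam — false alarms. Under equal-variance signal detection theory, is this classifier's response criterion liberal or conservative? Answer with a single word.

z(H) = 0.674, z(FA) = -0.319
c = −½·(z(H) + z(FA)) = -0.1775
c < 0 → liberal criterion (biased toward responding “yes”).

liberal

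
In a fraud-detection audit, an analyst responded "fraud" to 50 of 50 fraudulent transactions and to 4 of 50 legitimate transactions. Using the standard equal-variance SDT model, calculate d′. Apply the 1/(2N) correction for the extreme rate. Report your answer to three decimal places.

d′ = 3.731

The hit rate is 50/50 = 1, so apply the 1/(2N) correction: H → 1 − 1/(2·50) = 0.99000.
z(H) = z(0.99000) = 2.3263
z(FA) = z(0.08000) = -1.4051
d' = 2.3263 − (-1.4051) = 3.7314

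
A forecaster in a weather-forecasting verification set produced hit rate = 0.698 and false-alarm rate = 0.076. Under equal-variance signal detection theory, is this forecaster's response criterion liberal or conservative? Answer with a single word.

conservative

z(H) = 0.519, z(FA) = -1.433
c = −½·(z(H) + z(FA)) = 0.457
c > 0 → conservative criterion (biased toward responding “no”).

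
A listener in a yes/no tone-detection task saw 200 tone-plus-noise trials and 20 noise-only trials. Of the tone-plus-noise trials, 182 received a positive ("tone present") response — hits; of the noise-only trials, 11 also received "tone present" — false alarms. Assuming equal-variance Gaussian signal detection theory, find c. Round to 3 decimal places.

H = 182/200 = 0.9100
FA = 11/20 = 0.5500
z(H) = z(0.9100) = 1.3408
z(FA) = z(0.5500) = 0.1257
c = −½·[z(H) + z(FA)] = −0.5 × (1.3408 + 0.1257) = -0.73325

c = -0.733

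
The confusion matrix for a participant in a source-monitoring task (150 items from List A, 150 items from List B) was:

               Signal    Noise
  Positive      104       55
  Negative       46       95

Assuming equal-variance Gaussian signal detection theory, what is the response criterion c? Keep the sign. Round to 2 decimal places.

H = 104/150 = 0.6933
FA = 55/150 = 0.3667
Φ⁻¹(0.6933) = 0.5052, Φ⁻¹(0.3667) = -0.3406
c = −½·[z(H) + z(FA)] = −0.5 × (0.5052 + (-0.3406)) = -0.0823
c < 0: the participant has a liberal response bias.

c = -0.08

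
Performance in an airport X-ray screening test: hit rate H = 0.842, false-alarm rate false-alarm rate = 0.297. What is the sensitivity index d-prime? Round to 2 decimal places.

z(H) = z(0.842) = 1.003
z(FA) = z(0.297) = -0.533
d' = z(H) − z(FA) = 1.003 − (-0.533) = 1.536

d-prime = 1.54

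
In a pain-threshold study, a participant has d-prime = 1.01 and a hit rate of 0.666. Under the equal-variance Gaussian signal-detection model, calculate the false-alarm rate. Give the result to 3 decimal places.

false-alarm rate = 0.281

z(hit rate) = z(0.666) = 0.4289
z(FA) = z(H) − d' = 0.4289 − 1.01 = -0.5811
false-alarm rate = Φ(-0.5811) = 0.2806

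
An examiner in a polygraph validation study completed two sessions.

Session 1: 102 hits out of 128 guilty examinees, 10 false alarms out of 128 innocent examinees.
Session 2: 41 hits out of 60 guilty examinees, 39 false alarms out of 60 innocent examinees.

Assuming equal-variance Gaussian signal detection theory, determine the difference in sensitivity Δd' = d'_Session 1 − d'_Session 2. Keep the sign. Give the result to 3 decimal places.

Session 1: z(0.7969) = 0.8306, z(0.0781) = -1.4180, d' = 2.2486
Session 2: z(0.6833) = 0.4769, z(0.6500) = 0.3853, d' = 0.0916
Δd' = d'_Session 1 − d'_Session 2 = 2.2486 − 0.0916 = 2.1570
Session 1 has the higher sensitivity.

Δd' = 2.157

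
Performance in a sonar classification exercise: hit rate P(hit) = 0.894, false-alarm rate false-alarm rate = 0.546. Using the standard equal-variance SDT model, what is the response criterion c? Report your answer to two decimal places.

z(H) = z(0.894) = 1.2481
z(FA) = z(0.546) = 0.1156
c = −½·[z(H) + z(FA)] = −0.5 × (1.2481 + 0.1156) = -0.68185
c < 0: the sonar operator has a liberal response bias.

c = -0.68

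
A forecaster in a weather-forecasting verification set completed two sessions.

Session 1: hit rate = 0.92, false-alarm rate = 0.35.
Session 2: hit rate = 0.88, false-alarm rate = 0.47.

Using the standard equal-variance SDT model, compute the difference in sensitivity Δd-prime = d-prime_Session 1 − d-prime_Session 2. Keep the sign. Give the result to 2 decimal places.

Session 1: z(0.92) = 1.405, z(0.35) = -0.385, d' = 1.790
Session 2: z(0.88) = 1.175, z(0.47) = -0.075, d' = 1.250
Δd' = d'_Session 1 − d'_Session 2 = 1.790 − 1.250 = 0.540
Session 1 has the higher sensitivity.

Δd-prime = 0.54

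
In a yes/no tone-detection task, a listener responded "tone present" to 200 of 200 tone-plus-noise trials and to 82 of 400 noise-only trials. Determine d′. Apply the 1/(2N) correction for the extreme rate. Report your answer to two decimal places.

d′ = 3.63

The hit rate is 200/200 = 1, so apply the 1/(2N) correction: H → 1 − 1/(2·200) = 0.99750.
z(H) = z(0.99750) = 2.807
z(FA) = z(0.20500) = -0.824
d' = 2.807 − (-0.824) = 3.631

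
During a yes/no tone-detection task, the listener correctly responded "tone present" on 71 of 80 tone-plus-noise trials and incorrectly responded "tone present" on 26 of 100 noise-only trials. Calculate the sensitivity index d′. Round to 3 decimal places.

d′ = 1.857

H = 71/80 = 0.8875
FA = 26/100 = 0.2600
Φ⁻¹(H) = Φ⁻¹(0.8875) = 1.2133
Φ⁻¹(FA) = Φ⁻¹(0.2600) = -0.6433
d' = z(H) − z(FA) = 1.2133 − (-0.6433) = 1.8566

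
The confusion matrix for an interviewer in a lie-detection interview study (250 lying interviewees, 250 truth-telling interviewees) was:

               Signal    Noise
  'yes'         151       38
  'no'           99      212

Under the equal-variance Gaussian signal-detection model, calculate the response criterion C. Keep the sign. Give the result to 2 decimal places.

H = 151/250 = 0.6040
FA = 38/250 = 0.1520
z(H) = z(0.6040) = 0.264
z(FA) = z(0.1520) = -1.028
c = −½·[z(H) + z(FA)] = −0.5 × (0.264 + (-1.028)) = 0.382

C = 0.38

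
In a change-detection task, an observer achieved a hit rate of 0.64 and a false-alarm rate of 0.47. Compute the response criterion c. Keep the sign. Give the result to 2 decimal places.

Φ⁻¹(0.64) = 0.358, Φ⁻¹(0.47) = -0.075
c = −½·[z(H) + z(FA)] = −0.5 × (0.358 + (-0.075)) = -0.1415

c = -0.14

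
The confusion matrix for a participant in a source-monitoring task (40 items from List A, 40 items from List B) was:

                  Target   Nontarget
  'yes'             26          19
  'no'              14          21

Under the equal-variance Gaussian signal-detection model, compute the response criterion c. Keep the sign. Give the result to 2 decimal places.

H = 26/40 = 0.6500
FA = 19/40 = 0.4750
z(0.6500) = 0.385, z(0.4750) = -0.063
c = −½·[z(H) + z(FA)] = −0.5 × (0.385 + (-0.063)) = -0.161
c < 0: the participant has a liberal response bias.

c = -0.16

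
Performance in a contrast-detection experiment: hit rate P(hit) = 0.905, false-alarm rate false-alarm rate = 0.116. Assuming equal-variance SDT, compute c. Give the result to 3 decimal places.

c = -0.058

Φ⁻¹(H) = Φ⁻¹(0.905) = 1.3106
Φ⁻¹(FA) = Φ⁻¹(0.116) = -1.1952
c = −½·[z(H) + z(FA)] = −0.5 × (1.3106 + (-1.1952)) = -0.0577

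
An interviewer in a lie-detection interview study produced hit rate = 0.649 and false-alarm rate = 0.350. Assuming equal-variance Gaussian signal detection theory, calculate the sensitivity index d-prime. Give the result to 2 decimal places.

d-prime = 0.77

z(0.649) = 0.3826, z(0.350) = -0.3853
d' = z(H) − z(FA) = 0.3826 − (-0.3853) = 0.7679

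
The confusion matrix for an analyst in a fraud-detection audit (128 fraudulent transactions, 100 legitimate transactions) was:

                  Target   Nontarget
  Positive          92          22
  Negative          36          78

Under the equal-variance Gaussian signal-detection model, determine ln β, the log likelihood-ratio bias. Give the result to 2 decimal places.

ln β = 0.13

H = 92/128 = 0.7188
FA = 22/100 = 0.2200
z(H) = 0.579
z(FA) = -0.772
ln β = −½·[z(H)² − z(FA)²] = −0.5 × (0.335 − 0.596) = 0.1305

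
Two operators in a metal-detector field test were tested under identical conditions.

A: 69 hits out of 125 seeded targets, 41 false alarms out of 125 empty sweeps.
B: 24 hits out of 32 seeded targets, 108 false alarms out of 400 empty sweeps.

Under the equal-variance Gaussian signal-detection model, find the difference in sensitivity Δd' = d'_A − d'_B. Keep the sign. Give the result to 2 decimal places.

Δd' = -0.71

A: z(0.5520) = 0.131, z(0.3280) = -0.445, d' = 0.576
B: z(0.7500) = 0.674, z(0.2700) = -0.613, d' = 1.287
Δd' = d'_A − d'_B = 0.576 − 1.287 = -0.711
B has the higher sensitivity.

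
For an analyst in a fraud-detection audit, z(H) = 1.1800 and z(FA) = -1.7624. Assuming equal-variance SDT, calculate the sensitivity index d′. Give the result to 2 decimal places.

d′ = 2.94

d' = z(H) − z(FA) = 1.1800 − (-1.7624) = 2.9424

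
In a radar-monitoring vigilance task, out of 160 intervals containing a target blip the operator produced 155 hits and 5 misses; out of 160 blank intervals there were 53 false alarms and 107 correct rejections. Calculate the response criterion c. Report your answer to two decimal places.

H = 155/160 = 0.9688
FA = 53/160 = 0.3312
z(0.9688) = 1.8634, z(0.3312) = -0.4366
c = −½·[z(H) + z(FA)] = −0.5 × (1.8634 + (-0.4366)) = -0.7134

c = -0.71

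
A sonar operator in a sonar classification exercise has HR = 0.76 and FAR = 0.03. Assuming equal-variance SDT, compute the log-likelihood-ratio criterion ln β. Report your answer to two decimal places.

ln β = 1.52

z(H) = z(0.76) = 0.706
z(FA) = z(0.03) = -1.881
ln β = −½·[z(H)² − z(FA)²] = −0.5 × (0.498 − 3.538) = 1.520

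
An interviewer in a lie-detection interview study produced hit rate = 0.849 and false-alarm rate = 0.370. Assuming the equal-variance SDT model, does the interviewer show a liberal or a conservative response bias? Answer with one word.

liberal

z(H) = 1.032, z(FA) = -0.332
c = −½·(z(H) + z(FA)) = -0.350
c < 0 → liberal criterion (biased toward responding “yes”).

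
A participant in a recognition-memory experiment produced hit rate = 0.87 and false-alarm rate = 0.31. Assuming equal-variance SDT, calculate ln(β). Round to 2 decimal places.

ln β = -0.51

Φ⁻¹(H) = Φ⁻¹(0.87) = 1.126
Φ⁻¹(FA) = Φ⁻¹(0.31) = -0.496
ln β = −½·[z(H)² − z(FA)²] = −0.5 × (1.268 − 0.246) = -0.511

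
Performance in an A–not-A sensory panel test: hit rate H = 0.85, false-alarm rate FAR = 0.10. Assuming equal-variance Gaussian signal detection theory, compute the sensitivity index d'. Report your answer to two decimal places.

d' = 2.32

z(0.85) = 1.036, z(0.10) = -1.282
d' = z(H) − z(FA) = 1.036 − (-1.282) = 2.318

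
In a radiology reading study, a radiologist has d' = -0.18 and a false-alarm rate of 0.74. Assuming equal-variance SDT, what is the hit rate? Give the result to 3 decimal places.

hit rate = 0.678

z(false-alarm rate) = z(0.74) = 0.6433
z(H) = z(FA) + d' = 0.6433 + (-0.18) = 0.4633
hit rate = Φ(0.4633) = 0.6784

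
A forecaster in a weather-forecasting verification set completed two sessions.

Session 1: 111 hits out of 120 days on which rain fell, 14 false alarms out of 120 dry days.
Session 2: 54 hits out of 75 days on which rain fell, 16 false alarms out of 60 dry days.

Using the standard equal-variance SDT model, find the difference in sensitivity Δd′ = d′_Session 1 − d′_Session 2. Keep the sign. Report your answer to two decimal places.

Δd′ = 1.43

Session 1: z(0.9250) = 1.440, z(0.1167) = -1.192, d' = 2.632
Session 2: z(0.7200) = 0.583, z(0.2667) = -0.623, d' = 1.206
Δd' = d'_Session 1 − d'_Session 2 = 2.632 − 1.206 = 1.426
Session 1 has the higher sensitivity.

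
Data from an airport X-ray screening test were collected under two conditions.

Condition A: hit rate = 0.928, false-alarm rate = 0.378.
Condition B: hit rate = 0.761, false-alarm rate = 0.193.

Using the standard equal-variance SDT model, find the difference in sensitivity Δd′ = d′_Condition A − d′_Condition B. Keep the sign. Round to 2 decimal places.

Δd′ = 0.20

Condition A: z(0.928) = 1.461, z(0.378) = -0.311, d' = 1.772
Condition B: z(0.761) = 0.710, z(0.193) = -0.867, d' = 1.577
Δd' = d'_Condition A − d'_Condition B = 1.772 − 1.577 = 0.195
Condition A has the higher sensitivity.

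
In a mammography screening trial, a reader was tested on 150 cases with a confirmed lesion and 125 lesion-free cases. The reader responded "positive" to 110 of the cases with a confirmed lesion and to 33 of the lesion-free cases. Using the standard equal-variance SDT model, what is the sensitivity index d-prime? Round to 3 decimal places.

d-prime = 1.254

H = 110/150 = 0.7333
FA = 33/125 = 0.2640
z(H) = 0.6228
z(FA) = -0.6311
d' = z(H) − z(FA) = 0.6228 − (-0.6311) = 1.2539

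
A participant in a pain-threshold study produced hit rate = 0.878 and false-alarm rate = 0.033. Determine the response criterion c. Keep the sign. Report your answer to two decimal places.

z(H) = 1.1650
z(FA) = -1.8384
c = −½·[z(H) + z(FA)] = −0.5 × (1.1650 + (-1.8384)) = 0.3367

c = 0.34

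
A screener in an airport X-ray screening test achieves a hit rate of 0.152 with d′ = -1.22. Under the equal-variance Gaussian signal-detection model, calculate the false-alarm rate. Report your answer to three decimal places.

false-alarm rate = 0.576

z(hit rate) = z(0.152) = -1.0279
z(FA) = z(H) − d' = -1.0279 − (-1.22) = 0.1921
false-alarm rate = Φ(0.1921) = 0.5762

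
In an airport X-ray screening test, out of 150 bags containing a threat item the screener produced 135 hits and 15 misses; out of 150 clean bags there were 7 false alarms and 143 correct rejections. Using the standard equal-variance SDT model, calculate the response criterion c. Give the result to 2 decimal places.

H = 135/150 = 0.9000
FA = 7/150 = 0.0467
z(H) = z(0.9000) = 1.2816
z(FA) = z(0.0467) = -1.6777
c = −½·[z(H) + z(FA)] = −0.5 × (1.2816 + (-1.6777)) = 0.19805

c = 0.20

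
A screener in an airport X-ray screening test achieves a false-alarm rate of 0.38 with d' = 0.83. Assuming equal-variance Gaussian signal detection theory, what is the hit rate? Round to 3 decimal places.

hit rate = 0.700

z(false-alarm rate) = z(0.38) = -0.3055
z(H) = z(FA) + d' = -0.3055 + 0.83 = 0.5245
hit rate = Φ(0.5245) = 0.7000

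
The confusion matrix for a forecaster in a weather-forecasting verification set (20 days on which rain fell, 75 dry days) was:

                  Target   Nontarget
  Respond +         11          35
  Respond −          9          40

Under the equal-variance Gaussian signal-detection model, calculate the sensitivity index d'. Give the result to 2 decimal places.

d' = 0.21

H = 11/20 = 0.5500
FA = 35/75 = 0.4667
Φ⁻¹(H) = 0.126
Φ⁻¹(FA) = -0.084
d' = z(H) − z(FA) = 0.126 − (-0.084) = 0.210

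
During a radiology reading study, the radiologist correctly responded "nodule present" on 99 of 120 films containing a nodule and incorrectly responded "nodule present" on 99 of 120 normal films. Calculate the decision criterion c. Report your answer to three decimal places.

c = -0.935

H = 99/120 = 0.8250
FA = 99/120 = 0.8250
z(0.8250) = 0.9346, z(0.8250) = 0.9346
c = −½·[z(H) + z(FA)] = −0.5 × (0.9346 + 0.9346) = -0.9346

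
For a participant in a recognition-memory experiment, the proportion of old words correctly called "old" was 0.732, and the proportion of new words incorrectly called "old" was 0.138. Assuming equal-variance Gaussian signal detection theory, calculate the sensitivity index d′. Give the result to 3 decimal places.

z(H) = z(0.732) = 0.6189
z(FA) = z(0.138) = -1.0893
d' = z(H) − z(FA) = 0.6189 − (-1.0893) = 1.7082

d′ = 1.708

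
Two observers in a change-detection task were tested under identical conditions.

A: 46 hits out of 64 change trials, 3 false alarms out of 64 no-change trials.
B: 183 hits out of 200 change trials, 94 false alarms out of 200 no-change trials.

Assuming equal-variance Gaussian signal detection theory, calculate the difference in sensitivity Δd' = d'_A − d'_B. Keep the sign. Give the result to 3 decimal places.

Δd' = 0.808

A: z(0.7188) = 0.5793, z(0.0469) = -1.6757, d' = 2.2550
B: z(0.9150) = 1.3722, z(0.4700) = -0.0753, d' = 1.4475
Δd' = d'_A − d'_B = 2.2550 − 1.4475 = 0.8075
A has the higher sensitivity.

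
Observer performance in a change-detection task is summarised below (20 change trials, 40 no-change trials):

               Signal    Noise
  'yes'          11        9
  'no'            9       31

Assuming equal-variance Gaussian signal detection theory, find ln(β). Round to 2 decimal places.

H = 11/20 = 0.5500
FA = 9/40 = 0.2250
z(H) = 0.126
z(FA) = -0.755
ln β = −½·[z(H)² − z(FA)²] = −0.5 × (0.016 − 0.570) = 0.277

ln β = 0.28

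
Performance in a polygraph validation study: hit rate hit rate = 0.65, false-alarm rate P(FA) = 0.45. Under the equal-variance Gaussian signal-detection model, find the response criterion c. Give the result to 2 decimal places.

z(H) = 0.385
z(FA) = -0.126
c = −½·[z(H) + z(FA)] = −0.5 × (0.385 + (-0.126)) = -0.1295
c < 0: the examiner has a liberal response bias.

c = -0.13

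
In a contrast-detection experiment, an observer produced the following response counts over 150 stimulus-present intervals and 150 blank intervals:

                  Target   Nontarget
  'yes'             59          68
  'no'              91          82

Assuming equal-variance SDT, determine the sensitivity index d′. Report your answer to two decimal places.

H = 59/150 = 0.3933
FA = 68/150 = 0.4533
Φ⁻¹(0.3933) = -0.2707, Φ⁻¹(0.4533) = -0.1173
d' = z(H) − z(FA) = -0.2707 − (-0.1173) = -0.1534

d′ = -0.15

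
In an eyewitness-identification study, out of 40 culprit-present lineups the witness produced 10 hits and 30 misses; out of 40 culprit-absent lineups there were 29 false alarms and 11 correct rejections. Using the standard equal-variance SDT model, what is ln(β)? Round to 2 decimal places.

H = 10/40 = 0.2500
FA = 29/40 = 0.7250
Φ⁻¹(0.2500) = -0.674, Φ⁻¹(0.7250) = 0.598
ln β = −½·[z(H)² − z(FA)²] = −0.5 × (0.454 − 0.358) = -0.048

ln β = -0.05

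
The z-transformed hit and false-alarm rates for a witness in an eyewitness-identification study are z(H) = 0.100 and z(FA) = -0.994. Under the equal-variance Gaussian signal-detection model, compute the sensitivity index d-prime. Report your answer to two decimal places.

d-prime = 1.09

d' = z(H) − z(FA) = 0.100 − (-0.994) = 1.094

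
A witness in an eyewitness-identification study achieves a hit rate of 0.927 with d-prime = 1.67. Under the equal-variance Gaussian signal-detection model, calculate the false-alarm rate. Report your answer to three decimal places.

false-alarm rate = 0.414

z(hit rate) = z(0.927) = 1.4538
z(FA) = z(H) − d' = 1.4538 − 1.67 = -0.2162
false-alarm rate = Φ(-0.2162) = 0.4144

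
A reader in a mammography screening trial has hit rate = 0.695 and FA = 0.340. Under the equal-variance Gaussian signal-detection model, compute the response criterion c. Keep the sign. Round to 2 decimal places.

Φ⁻¹(0.695) = 0.510, Φ⁻¹(0.340) = -0.412
c = −½·[z(H) + z(FA)] = −0.5 × (0.510 + (-0.412)) = -0.049
c < 0: the reader has a liberal response bias.

c = -0.05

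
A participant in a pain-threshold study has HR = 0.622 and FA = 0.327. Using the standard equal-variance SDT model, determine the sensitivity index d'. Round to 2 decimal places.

d' = 0.76

z(H) = z(0.622) = 0.311
z(FA) = z(0.327) = -0.448
d' = z(H) − z(FA) = 0.311 − (-0.448) = 0.759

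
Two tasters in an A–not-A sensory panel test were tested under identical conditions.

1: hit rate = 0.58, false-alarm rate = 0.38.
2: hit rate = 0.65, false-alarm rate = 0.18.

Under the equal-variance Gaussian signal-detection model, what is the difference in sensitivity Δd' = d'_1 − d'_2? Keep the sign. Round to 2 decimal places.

1: z(0.58) = 0.202, z(0.38) = -0.305, d' = 0.507
2: z(0.65) = 0.385, z(0.18) = -0.915, d' = 1.300
Δd' = d'_1 − d'_2 = 0.507 − 1.300 = -0.793
2 has the higher sensitivity.

Δd' = -0.79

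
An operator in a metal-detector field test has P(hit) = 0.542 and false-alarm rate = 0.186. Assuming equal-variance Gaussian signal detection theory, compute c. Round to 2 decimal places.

Φ⁻¹(H) = Φ⁻¹(0.542) = 0.105
Φ⁻¹(FA) = Φ⁻¹(0.186) = -0.893
c = −½·[z(H) + z(FA)] = −0.5 × (0.105 + (-0.893)) = 0.394

c = 0.39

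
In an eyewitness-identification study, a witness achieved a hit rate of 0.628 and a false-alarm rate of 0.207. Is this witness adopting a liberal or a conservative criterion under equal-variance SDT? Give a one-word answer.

z(H) = 0.327, z(FA) = -0.817
c = −½·(z(H) + z(FA)) = 0.245
c > 0 → conservative criterion (biased toward responding “no”).

conservative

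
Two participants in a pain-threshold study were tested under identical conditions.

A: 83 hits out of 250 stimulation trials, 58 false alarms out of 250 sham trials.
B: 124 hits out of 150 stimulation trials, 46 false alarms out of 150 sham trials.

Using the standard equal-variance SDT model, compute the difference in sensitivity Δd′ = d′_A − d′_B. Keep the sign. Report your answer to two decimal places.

A: z(0.3320) = -0.434, z(0.2320) = -0.732, d' = 0.298
B: z(0.8267) = 0.941, z(0.3067) = -0.505, d' = 1.446
Δd' = d'_A − d'_B = 0.298 − 1.446 = -1.148
B has the higher sensitivity.

Δd′ = -1.15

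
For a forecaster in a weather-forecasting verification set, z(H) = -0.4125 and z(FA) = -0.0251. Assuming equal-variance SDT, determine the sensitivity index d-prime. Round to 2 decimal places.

d' = z(H) − z(FA) = -0.4125 − (-0.0251) = -0.3874

d-prime = -0.39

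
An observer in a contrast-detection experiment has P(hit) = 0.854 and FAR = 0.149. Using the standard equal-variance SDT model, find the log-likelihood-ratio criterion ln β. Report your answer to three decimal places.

ln β = -0.014

Φ⁻¹(H) = 1.0537
Φ⁻¹(FA) = -1.0407
ln β = −½·[z(H)² − z(FA)²] = −0.5 × (1.1103 − 1.0831) = -0.0136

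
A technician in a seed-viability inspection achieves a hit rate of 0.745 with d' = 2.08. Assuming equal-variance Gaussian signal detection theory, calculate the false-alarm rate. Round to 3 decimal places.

z(hit rate) = z(0.745) = 0.6588
z(FA) = z(H) − d' = 0.6588 − 2.08 = -1.4212
false-alarm rate = Φ(-1.4212) = 0.0776

false-alarm rate = 0.078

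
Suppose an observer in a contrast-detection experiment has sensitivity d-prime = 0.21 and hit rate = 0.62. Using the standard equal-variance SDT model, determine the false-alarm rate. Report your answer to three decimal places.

false-alarm rate = 0.538

z(hit rate) = z(0.62) = 0.3055
z(FA) = z(H) − d' = 0.3055 − 0.21 = 0.0955
false-alarm rate = Φ(0.0955) = 0.5380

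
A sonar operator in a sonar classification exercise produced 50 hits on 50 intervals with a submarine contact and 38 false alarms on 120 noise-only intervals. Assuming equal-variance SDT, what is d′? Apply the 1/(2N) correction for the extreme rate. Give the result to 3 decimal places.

d′ = 2.803

The hit rate is 50/50 = 1, so apply the 1/(2N) correction: H → 1 − 1/(2·50) = 0.99000.
z(H) = z(0.99000) = 2.3263
z(FA) = z(0.31667) = -0.4770
d' = 2.3263 − (-0.4770) = 2.8033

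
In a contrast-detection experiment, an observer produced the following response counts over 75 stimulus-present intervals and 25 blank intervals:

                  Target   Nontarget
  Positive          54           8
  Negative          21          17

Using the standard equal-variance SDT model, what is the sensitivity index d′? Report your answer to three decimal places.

H = 54/75 = 0.7200
FA = 8/25 = 0.3200
z(H) = z(0.7200) = 0.5828
z(FA) = z(0.3200) = -0.4677
d' = z(H) − z(FA) = 0.5828 − (-0.4677) = 1.0505

d′ = 1.051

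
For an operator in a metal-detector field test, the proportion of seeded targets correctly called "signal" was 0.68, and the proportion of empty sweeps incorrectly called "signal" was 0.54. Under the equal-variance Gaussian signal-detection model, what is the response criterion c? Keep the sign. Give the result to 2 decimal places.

c = -0.28

Φ⁻¹(H) = Φ⁻¹(0.68) = 0.4677
Φ⁻¹(FA) = Φ⁻¹(0.54) = 0.1004
c = −½·[z(H) + z(FA)] = −0.5 × (0.4677 + 0.1004) = -0.28405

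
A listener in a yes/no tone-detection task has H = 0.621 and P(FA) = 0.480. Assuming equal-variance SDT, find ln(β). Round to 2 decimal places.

ln β = -0.05

Φ⁻¹(H) = Φ⁻¹(0.621) = 0.308
Φ⁻¹(FA) = Φ⁻¹(0.480) = -0.050
ln β = −½·[z(H)² − z(FA)²] = −0.5 × (0.095 − 0.003) = -0.046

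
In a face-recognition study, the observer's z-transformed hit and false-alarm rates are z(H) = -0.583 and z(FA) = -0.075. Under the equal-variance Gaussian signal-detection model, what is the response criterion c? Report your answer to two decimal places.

c = −½·[z(H) + z(FA)] = −½·(-0.583 + (-0.075)) = 0.329

c = 0.33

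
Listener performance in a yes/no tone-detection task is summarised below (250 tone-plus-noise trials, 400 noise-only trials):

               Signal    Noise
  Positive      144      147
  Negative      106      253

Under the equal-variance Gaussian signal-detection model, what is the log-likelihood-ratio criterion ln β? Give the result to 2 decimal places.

H = 144/250 = 0.5760
FA = 147/400 = 0.3675
Φ⁻¹(0.5760) = 0.192, Φ⁻¹(0.3675) = -0.338
ln β = −½·[z(H)² − z(FA)²] = −0.5 × (0.037 − 0.114) = 0.0385

ln β = 0.04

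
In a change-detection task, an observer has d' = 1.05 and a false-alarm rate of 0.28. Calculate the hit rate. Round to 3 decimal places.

z(false-alarm rate) = z(0.28) = -0.5828
z(H) = z(FA) + d' = -0.5828 + 1.05 = 0.4672
hit rate = Φ(0.4672) = 0.6798

hit rate = 0.680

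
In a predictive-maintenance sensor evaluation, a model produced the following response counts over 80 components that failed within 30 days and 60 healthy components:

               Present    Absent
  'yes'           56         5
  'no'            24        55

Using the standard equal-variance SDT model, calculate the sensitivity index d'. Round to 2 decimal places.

d' = 1.91

H = 56/80 = 0.7000
FA = 5/60 = 0.0833
Φ⁻¹(H) = 0.5244
Φ⁻¹(FA) = -1.3832
d' = z(H) − z(FA) = 0.5244 − (-1.3832) = 1.9076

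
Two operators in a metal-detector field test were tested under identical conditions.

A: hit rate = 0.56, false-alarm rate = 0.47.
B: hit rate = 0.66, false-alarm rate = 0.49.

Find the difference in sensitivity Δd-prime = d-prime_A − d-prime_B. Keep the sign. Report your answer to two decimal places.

Δd-prime = -0.21

A: z(0.56) = 0.151, z(0.47) = -0.075, d' = 0.226
B: z(0.66) = 0.412, z(0.49) = -0.025, d' = 0.437
Δd' = d'_A − d'_B = 0.226 − 0.437 = -0.211
B has the higher sensitivity.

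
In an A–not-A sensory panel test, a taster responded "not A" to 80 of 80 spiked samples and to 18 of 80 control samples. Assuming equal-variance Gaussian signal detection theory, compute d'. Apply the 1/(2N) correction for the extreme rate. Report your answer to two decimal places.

d' = 3.25

The hit rate is 80/80 = 1, so apply the 1/(2N) correction: H → 1 − 1/(2·80) = 0.99375.
z(H) = z(0.99375) = 2.498
z(FA) = z(0.22500) = -0.755
d' = 2.498 − (-0.755) = 3.253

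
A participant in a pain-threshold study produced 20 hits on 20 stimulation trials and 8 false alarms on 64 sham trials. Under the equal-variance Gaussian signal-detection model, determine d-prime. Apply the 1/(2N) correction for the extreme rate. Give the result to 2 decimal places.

The hit rate is 20/20 = 1, so apply the 1/(2N) correction: H → 1 − 1/(2·20) = 0.97500.
z(H) = z(0.97500) = 1.960
z(FA) = z(0.12500) = -1.150
d' = 1.960 − (-1.150) = 3.110

d-prime = 3.11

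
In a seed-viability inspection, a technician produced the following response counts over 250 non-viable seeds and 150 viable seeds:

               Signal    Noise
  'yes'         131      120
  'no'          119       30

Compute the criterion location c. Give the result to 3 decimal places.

H = 131/250 = 0.5240
FA = 120/150 = 0.8000
z(0.5240) = 0.0602, z(0.8000) = 0.8416
c = −½·[z(H) + z(FA)] = −0.5 × (0.0602 + 0.8416) = -0.4509

c = -0.451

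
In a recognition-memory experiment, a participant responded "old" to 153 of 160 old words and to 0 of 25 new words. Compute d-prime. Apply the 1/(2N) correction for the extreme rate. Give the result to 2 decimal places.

The false-alarm rate is 0/25 = 0, so apply the 1/(2N) correction: FA → 1/(2·25) = 0.02000.
z(H) = z(0.95625) = 1.709
z(FA) = z(0.02000) = -2.054
d' = 1.709 − (-2.054) = 3.763

d-prime = 3.76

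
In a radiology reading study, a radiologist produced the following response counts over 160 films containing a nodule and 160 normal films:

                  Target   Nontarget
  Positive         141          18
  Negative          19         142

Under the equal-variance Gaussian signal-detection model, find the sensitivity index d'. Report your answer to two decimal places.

d' = 2.39

H = 141/160 = 0.8812
FA = 18/160 = 0.1125
z(H) = z(0.8812) = 1.181
z(FA) = z(0.1125) = -1.213
d' = z(H) − z(FA) = 1.181 − (-1.213) = 2.394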